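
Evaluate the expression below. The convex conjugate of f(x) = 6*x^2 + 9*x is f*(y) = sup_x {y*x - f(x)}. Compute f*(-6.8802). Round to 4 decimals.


f*(y) = sup_x {y*x - a*x^2 - b*x} = sup_x {(y-b)*x - a*x^2}
FOC: (y - b) - 2a*x = 0 => x* = (y - b)/(2a)
x* = (-6.8802 - 9)/(2*6) = -1.3234
f*(-6.8802) = (y-b)^2/(4a) = (-6.8802 - 9)^2/(4*6)
= 252.1808/24 = 10.5075


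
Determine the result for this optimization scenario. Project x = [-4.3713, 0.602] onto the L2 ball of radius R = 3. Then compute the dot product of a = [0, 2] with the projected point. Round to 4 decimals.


Step 1: Compute ||x|| (intermediates to 6 decimals).
||x|| = sqrt((-4.3713)^2 + 0.602^2) = 4.412558
Step 2: Project.
Since ||x|| > R, scale = R/||x|| = 3/4.412558 = 0.679878, proj(x) = scale * x
proj(x) = [-2.971951, 0.409287]
Step 3: Dot product.
a^T * proj(x) = 0*(-2.971951) + 2*0.409287 = 0.8186


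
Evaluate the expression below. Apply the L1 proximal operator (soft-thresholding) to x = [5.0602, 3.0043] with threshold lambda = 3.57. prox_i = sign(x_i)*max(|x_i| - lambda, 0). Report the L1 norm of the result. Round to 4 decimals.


Soft-thresholding with lambda = 3.57:
prox(5.0602) = sign(5.0602)*max(|5.0602| - 3.57, 0) = 1.4902
prox(3.0043) = sign(3.0043)*max(|3.0043| - 3.57, 0) = 0.0
prox(x) = [1.4902, 0.0]
||prox(x)||_1 = 1.4902 + 0.0 = 1.4902


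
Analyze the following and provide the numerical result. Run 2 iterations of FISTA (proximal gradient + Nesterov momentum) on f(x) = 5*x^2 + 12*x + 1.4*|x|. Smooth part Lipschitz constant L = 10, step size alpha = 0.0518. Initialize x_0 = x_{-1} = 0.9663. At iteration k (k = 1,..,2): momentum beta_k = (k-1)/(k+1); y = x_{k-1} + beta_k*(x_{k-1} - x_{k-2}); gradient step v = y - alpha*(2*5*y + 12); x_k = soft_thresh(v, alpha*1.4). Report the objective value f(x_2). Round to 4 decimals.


FISTA on f(x) = 5*x^2 + 12*x + 1.4*|x|
L = 10, alpha = 0.0518
Iteration 1: beta = 0.0, y = 0.9663 + 0.0*(0.9663 - 0.9663) = 0.9663
  grad(y) = 21.663, v = y - alpha*grad = -0.1558
  prox(v) = soft_thresh(-0.1558, 0.0725) = -0.0833
Iteration 2: beta = 0.3333, y = -0.0833 + 0.3333*(-0.0833 - 0.9663) = -0.4332
  grad(y) = 7.668, v = y - alpha*grad = -0.8304
  prox(v) = soft_thresh(-0.8304, 0.0725) = -0.7579
f(x_2) = 5*(-0.7579)^2 + 12*(-0.7579) + 1.4*|-0.7579| = -5.1616


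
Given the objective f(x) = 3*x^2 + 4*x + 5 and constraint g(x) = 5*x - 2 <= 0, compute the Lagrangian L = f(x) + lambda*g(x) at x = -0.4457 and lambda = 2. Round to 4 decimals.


Step 1: Evaluate f(x).
f(-0.4457) = 3*(-0.4457)^2 + 4*(-0.4457) + 5 = 3.8131
Step 2: Evaluate g(x).
g(-0.4457) = 5*-0.4457 - 2 = -4.2285
Step 3: Compute Lagrangian.
L = 3.8131 + 2*-4.2285 = -4.6439


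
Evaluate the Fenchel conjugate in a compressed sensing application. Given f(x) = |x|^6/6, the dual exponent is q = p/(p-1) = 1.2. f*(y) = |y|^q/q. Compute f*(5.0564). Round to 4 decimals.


The conjugate exponent q satisfies 1/p + 1/q = 1.
p = 6, so q = 6/(6 - 1) = 1.2
|y|^q = 5.0564^1.2 = 6.9921
f*(5.0564) = 6.9921 / 1.2 = 5.8268


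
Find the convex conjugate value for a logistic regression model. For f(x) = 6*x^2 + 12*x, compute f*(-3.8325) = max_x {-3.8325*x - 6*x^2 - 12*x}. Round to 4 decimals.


f*(y) = sup_x {y*x - a*x^2 - b*x} = sup_x {(y-b)*x - a*x^2}
FOC: (y - b) - 2a*x = 0 => x* = (y - b)/(2a)
x* = (-3.8325 - 12)/(2*6) = -1.3194
f*(-3.8325) = (y-b)^2/(4a) = (-3.8325 - 12)^2/(4*6)
= 250.6681/24 = 10.4445


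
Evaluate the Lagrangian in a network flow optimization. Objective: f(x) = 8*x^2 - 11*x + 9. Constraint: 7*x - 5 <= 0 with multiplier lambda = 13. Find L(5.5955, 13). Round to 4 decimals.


Step 1: Evaluate f(x).
f(5.5955) = 8*5.5955^2 - 11*5.5955 + 9 = 197.9265
Step 2: Evaluate g(x).
g(5.5955) = 7*5.5955 - 5 = 34.1685
Step 3: Compute Lagrangian.
L = 197.9265 + 13*34.1685 = 642.117


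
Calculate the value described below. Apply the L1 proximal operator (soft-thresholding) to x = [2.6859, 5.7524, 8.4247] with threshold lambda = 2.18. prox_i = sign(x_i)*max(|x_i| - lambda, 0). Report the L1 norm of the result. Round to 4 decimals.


Soft-thresholding with lambda = 2.18:
prox(2.6859) = sign(2.6859)*max(|2.6859| - 2.18, 0) = 0.5059
prox(5.7524) = sign(5.7524)*max(|5.7524| - 2.18, 0) = 3.5724
prox(8.4247) = sign(8.4247)*max(|8.4247| - 2.18, 0) = 6.2447
prox(x) = [0.5059, 3.5724, 6.2447]
||prox(x)||_1 = 0.5059 + 3.5724 + 6.2447 = 10.323


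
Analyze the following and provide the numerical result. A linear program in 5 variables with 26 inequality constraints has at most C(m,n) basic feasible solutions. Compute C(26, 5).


Each vertex corresponds to some choice of n active constraints out of m, so the number of vertices is at most C(m, n) = m! / (n!(m-n)!).
m = 26, n = 5
Numerator: 26 * 25 * 24 * 23 * 22
Denominator: 5! = 120
C(26, 5) = 65780


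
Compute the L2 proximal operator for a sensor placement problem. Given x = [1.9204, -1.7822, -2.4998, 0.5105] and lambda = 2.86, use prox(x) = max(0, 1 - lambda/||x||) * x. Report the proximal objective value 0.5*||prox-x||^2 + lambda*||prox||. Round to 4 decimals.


Step 1: Compute ||x||.
||x|| = 3.657
Step 2: Compute scaling factor.
scale = max(0, 1 - 2.86/3.657) = 0.2179
Step 3: prox(x) = [0.4185, -0.3884, -0.5448, 0.1113]
||prox(x)|| = 0.797
Step 4: Proximal objective.
0.5*||prox-x||^2 = 4.0898
lambda*||prox|| = 2.2794
Total = 6.3693


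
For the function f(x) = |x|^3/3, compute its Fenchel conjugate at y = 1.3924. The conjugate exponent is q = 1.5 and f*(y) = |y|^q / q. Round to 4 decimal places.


The conjugate exponent q satisfies 1/p + 1/q = 1.
p = 3, so q = 3/(3 - 1) = 1.5
|y|^q = 1.3924^1.5 = 1.643
f*(1.3924) = 1.643 / 1.5 = 1.0954


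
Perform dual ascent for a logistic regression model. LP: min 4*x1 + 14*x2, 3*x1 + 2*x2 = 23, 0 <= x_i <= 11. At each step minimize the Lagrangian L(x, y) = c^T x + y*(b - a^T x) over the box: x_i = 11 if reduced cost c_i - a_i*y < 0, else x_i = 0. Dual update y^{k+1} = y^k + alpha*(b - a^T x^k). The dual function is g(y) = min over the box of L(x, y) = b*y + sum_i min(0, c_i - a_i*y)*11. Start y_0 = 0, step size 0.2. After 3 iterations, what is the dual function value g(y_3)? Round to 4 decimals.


Dual ascent for LP: min 4*x1 + 14*x2, 3*x1 + 2*x2 = 23, 0 <= x_i <= 11
Step 1: y^k = 0.0, reduced costs: (4.0, 14.0)
  x^k = (0.0, 0.0), subgradient = b - a^T x = 23.0
  y^{k+1} = 0.0 + 0.2*23.0 = 4.6
Step 2: y^k = 4.6, reduced costs: (-9.8, 4.8)
  x^k = (11.0, 0.0), subgradient = b - a^T x = -10.0
  y^{k+1} = 4.6 + 0.2*-10.0 = 2.6
Step 3: y^k = 2.6, reduced costs: (-3.8, 8.8)
  x^k = (11.0, 0.0), subgradient = b - a^T x = -10.0
  y^{k+1} = 2.6 + 0.2*-10.0 = 0.6
Dual objective at y_3 = 0.6: reduced costs (2.2, 12.8), box minimizer x = (0.0, 0.0)
g(y_3) = b*y + (c1 - a1*y)*x1 + (c2 - a2*y)*x2 = 23*0.6 + 2.2*0.0 + 12.8*0.0 = 13.8 + 0.0 + 0.0 = 13.8


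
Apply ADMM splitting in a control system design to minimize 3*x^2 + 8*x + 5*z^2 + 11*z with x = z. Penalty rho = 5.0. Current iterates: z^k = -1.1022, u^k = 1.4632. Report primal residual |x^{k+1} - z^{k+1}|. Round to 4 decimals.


ADMM iteration with rho = 5.0, z^k = -1.1022, u^k = 1.4632
Step 1: x-update.
Minimize 3*x^2 + 8*x + (5.0/2)*(x + 1.1022 + 1.4632)^2
FOC: (2*3 + 5.0)*x = -8 + 5.0*(-1.1022 - 1.4632)
x^{k+1} = -1.8934
Step 2: z-update.
Minimize 5*z^2 + 11*z + (5.0/2)*(-1.8934 - z + 1.4632)^2
FOC: (2*5 + 5.0)*z = -11 + 5.0*(-1.8934 + 1.4632)
z^{k+1} = -0.8767
Step 3: u-update.
u^{k+1} = 1.4632 - 1.8934 + 0.8767 = 0.4466
Step 4: Primal residual = |-1.8934 + 0.8767| = 1.0166


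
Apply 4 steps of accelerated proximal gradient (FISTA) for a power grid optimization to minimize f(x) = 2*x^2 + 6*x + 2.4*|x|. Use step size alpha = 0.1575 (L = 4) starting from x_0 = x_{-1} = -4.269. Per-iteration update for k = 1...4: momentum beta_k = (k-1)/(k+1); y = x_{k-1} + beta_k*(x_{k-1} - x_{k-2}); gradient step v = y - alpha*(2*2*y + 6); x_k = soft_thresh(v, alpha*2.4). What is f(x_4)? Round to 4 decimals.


FISTA on f(x) = 2*x^2 + 6*x + 2.4*|x|
L = 4, alpha = 0.1575
Iteration 1: beta = 0.0, y = -4.269 + 0.0*(-4.269 + 4.269) = -4.269
  grad(y) = -11.076, v = y - alpha*grad = -2.5245
  prox(v) = soft_thresh(-2.5245, 0.378) = -2.1465
Iteration 2: beta = 0.3333, y = -2.1465 + 0.3333*(-2.1465 + 4.269) = -1.439
  grad(y) = 0.2438, v = y - alpha*grad = -1.4774
  prox(v) = soft_thresh(-1.4774, 0.378) = -1.0994
Iteration 3: beta = 0.5, y = -1.0994 + 0.5*(-1.0994 + 2.1465) = -0.5759
  grad(y) = 3.6964, v = y - alpha*grad = -1.1581
  prox(v) = soft_thresh(-1.1581, 0.378) = -0.7801
Iteration 4: beta = 0.6, y = -0.7801 + 0.6*(-0.7801 + 1.0994) = -0.5885
  grad(y) = 3.6461, v = y - alpha*grad = -1.1627
  prox(v) = soft_thresh(-1.1627, 0.378) = -0.7847
f(x_4) = 2*(-0.7847)^2 + 6*(-0.7847) + 2.4*|-0.7847| = -1.5934


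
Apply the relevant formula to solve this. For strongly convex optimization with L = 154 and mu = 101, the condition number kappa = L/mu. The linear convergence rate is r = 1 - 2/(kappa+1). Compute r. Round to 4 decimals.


Step 1: Compute the condition number.
kappa = L/mu = 154/101 = 1.5248
Step 2: Compute the convergence rate.
r = 1 - 2/(kappa + 1) = 1 - 2*mu/(L + mu) = (L - mu)/(L + mu) = 53/255 = 0.2078


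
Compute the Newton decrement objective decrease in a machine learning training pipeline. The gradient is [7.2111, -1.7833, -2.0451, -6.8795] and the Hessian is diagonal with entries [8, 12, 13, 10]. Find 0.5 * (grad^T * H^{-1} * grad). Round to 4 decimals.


Step 1: H is diagonal, so H^(-1) * g = [0.9014, -0.1486, -0.1573, -0.688].
Step 2: g^T H^(-1) g = sum_i g_i^2 / H_ii
  = (7.2111)^2/8 + (-1.7833)^2/12 + (-2.0451)^2/13 + (-6.8795)^2/10
  = 6.5 + 0.265 + 0.3217 + 4.7328 = 11.8195
Step 3: Objective decrease = 0.5 * g^T H^(-1) g = 5.9097


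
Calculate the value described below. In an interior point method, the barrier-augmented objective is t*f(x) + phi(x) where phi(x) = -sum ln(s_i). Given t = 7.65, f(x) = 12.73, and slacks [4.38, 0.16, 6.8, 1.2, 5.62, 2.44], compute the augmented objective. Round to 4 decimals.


Step 1: Compute log-barrier.
ln values: [1.477, -1.8326, 1.9169, 0.1823, 1.7263, 0.892]
phi = -(1.477 - 1.8326 + 1.9169 + 0.1823 + 1.7263 + 0.892) = -4.362
Step 2: Compute augmented objective.
t*f(x) = 7.65*12.73 = 97.3845
Total = 97.3845 - 4.362 = 93.0225


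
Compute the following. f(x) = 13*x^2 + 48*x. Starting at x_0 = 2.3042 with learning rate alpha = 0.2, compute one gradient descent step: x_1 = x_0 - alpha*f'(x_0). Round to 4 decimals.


We compute the gradient at x_0 and apply the update.
f'(x) = 26*x + 48
f'(2.3042) = 26*2.3042 + 48 = 107.9092
x_1 = 2.3042 - 0.2*107.9092 = -19.2776


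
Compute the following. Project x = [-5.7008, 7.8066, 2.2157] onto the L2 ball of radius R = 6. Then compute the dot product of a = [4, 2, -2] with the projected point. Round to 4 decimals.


Step 1: Compute ||x|| (intermediates to 6 decimals).
||x|| = sqrt((-5.7008)^2 + 7.8066^2 + 2.2157^2) = 9.91723
Step 2: Project.
Since ||x|| > R, scale = R/||x|| = 6/9.91723 = 0.605008, proj(x) = scale * x
proj(x) = [-3.44903, 4.723055, 1.340516]
Step 3: Dot product.
a^T * proj(x) = 4*(-3.44903) + 2*4.723055 - 2*1.340516 = -7.031


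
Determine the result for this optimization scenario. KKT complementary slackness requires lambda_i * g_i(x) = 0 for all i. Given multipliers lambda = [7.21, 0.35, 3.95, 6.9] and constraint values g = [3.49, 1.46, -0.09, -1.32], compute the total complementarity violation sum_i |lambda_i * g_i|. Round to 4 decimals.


KKT complementary slackness check:
lambda_1 * g_1 = 7.21 * 3.49 = 25.1629
lambda_2 * g_2 = 0.35 * 1.46 = 0.511
lambda_3 * g_3 = 3.95 * -0.09 = -0.3555
lambda_4 * g_4 = 6.9 * -1.32 = -9.108
Total violation = 25.1629 + 0.511 + 0.3555 + 9.108 = 35.1374


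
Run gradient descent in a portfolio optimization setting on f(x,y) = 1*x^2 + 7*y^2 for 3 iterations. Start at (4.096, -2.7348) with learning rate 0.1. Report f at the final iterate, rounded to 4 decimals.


Gradient descent on f(x,y) = 1*x^2 + 7*y^2.
Starting point: (4.096, -2.7348), alpha = 0.1
Step 1: grad_x = 2*1*4.096 = 8.192, grad_y = 2*7*-2.7348 = -38.2872
  x_1 = 4.096 - 0.1*8.192 = 3.2768
  y_1 = -2.7348 - 0.1*-38.2872 = 1.0939
Step 2: grad_x = 2*1*3.2768 = 6.5536, grad_y = 2*7*1.0939 = 15.3149
  x_2 = 3.2768 - 0.1*6.5536 = 2.6214
  y_2 = 1.0939 - 0.1*15.3149 = -0.4376
Step 3: grad_x = 2*1*2.6214 = 5.2429, grad_y = 2*7*-0.4376 = -6.126
  x_3 = 2.6214 - 0.1*5.2429 = 2.0972
  y_3 = -0.4376 - 0.1*-6.126 = 0.175
f(2.0972, 0.175) = 1*2.0972^2 + 7*0.175^2 = 4.6125


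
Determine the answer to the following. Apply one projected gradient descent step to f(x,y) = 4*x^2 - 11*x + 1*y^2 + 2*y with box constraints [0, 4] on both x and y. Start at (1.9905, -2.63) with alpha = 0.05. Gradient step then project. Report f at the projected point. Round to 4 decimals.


Step 1: Compute gradient at (1.9905, -2.63).
grad_x = 2*4*1.9905 - 11 = 4.924
grad_y = 2*1*-2.63 + 2 = -3.26
Step 2: Gradient step.
x_raw = 1.9905 - 0.05*4.924 = 1.7443
y_raw = -2.63 - 0.05*-3.26 = -2.467
Step 3: Project onto [0, 4].
x_proj = clip(1.7443) = 1.7443
y_proj = clip(-2.467) = 0.0
Step 4: Evaluate f.
f(1.7443, 0.0) = -7.017


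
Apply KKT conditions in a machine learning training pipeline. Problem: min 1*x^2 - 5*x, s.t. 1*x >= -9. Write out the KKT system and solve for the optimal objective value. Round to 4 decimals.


Step 1: Try lambda = 0 (constraint inactive).
Stationarity: 2*1*x - 5 = 0
x* = 5/(2*1) = 2.5
Check constraint: 1*2.5 = 2.5 >= -9 -- satisfied.
Step 2: Compute optimal value.
f(x*) = 1*2.5^2 - 5*2.5 = -6.25


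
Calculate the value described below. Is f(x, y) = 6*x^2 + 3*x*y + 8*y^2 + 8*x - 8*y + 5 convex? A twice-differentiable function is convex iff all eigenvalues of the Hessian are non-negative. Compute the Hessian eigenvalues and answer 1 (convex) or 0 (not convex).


The Hessian of f(x,y) = 6*x^2 + 3*x*y + 8*y^2 + 8*x - 8*y + 5 is:
H = [[12, 3], [3, 16]]
Trace = 12 + 16 = 28
Determinant = 12*16 - (3)^2 = 183
Discriminant = (28)^2 - 4*183 = 52.0
Eigenvalues: lambda_1 = 10.3944, lambda_2 = 17.6056
The function is convex.

1


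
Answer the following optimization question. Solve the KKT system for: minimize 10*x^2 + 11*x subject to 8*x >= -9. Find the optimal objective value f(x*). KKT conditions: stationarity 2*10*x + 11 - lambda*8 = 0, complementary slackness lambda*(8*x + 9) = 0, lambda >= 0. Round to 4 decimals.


Step 1: Try lambda = 0 (constraint inactive).
Stationarity: 2*10*x + 11 = 0
x* = -11/(2*10) = -0.55
Check constraint: 8*-0.55 = -4.4 >= -9 -- satisfied.
Step 2: Compute optimal value.
f(x*) = 10*(-0.55)^2 + 11*(-0.55) = -3.025


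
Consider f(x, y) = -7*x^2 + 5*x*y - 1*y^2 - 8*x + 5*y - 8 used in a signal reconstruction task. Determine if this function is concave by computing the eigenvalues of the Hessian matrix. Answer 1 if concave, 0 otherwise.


The Hessian of f(x,y) = -7*x^2 + 5*x*y - 1*y^2 - 8*x + 5*y - 8 is:
H = [[-14, 5], [5, -2]]
Trace = -14 - 2 = -16
Determinant = -14*-2 - (5)^2 = 3
Discriminant = (-16)^2 - 4*3 = 244.0
Eigenvalues: lambda_1 = -15.8102, lambda_2 = -0.1898
The function is concave.

1


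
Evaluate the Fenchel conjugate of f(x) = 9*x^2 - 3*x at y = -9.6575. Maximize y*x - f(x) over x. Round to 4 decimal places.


f*(y) = sup_x {y*x - a*x^2 - b*x} = sup_x {(y-b)*x - a*x^2}
FOC: (y - b) - 2a*x = 0 => x* = (y - b)/(2a)
x* = (-9.6575 + 3)/(2*9) = -0.3699
f*(-9.6575) = (y-b)^2/(4a) = (-9.6575 + 3)^2/(4*9)
= 44.3223/36 = 1.2312


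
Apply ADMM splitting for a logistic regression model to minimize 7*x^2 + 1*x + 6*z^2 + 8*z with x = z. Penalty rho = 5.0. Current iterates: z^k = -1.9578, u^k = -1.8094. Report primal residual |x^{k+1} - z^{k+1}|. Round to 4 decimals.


ADMM iteration with rho = 5.0, z^k = -1.9578, u^k = -1.8094
Step 1: x-update.
Minimize 7*x^2 + 1*x + (5.0/2)*(x + 1.9578 - 1.8094)^2
FOC: (2*7 + 5.0)*x = -1 + 5.0*(-1.9578 + 1.8094)
x^{k+1} = -0.0917
Step 2: z-update.
Minimize 6*z^2 + 8*z + (5.0/2)*(-0.0917 - z - 1.8094)^2
FOC: (2*6 + 5.0)*z = -8 + 5.0*(-0.0917 - 1.8094)
z^{k+1} = -1.0297
Step 3: u-update.
u^{k+1} = -1.8094 - 0.0917 + 1.0297 = -0.8714
Step 4: Primal residual = |-0.0917 + 1.0297| = 0.938


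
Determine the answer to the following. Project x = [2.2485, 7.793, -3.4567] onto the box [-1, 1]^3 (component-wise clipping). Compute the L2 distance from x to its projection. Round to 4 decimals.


Project each component onto [-1, 1].
clip(2.2485) = 1.0, clip(7.793) = 1.0, clip(-3.4567) = -1.0
Projection = [1.0, 1.0, -1.0]
Squared diffs: [1.5588, 46.1448, 6.0354]
Distance = sqrt(53.739) = 7.3307


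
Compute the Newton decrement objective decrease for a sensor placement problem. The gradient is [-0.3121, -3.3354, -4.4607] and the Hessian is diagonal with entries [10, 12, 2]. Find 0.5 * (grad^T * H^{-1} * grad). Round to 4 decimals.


Step 1: H is diagonal, so H^(-1) * g = [-0.0312, -0.278, -2.2304].
Step 2: g^T H^(-1) g = sum_i g_i^2 / H_ii
  = (-0.3121)^2/10 + (-3.3354)^2/12 + (-4.4607)^2/2
  = 0.0097 + 0.9271 + 9.9489 = 10.8857
Step 3: Objective decrease = 0.5 * g^T H^(-1) g = 5.4429


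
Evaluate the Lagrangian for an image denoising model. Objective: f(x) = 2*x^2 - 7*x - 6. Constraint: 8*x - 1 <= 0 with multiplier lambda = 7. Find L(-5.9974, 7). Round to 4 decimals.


Step 1: Evaluate f(x).
f(-5.9974) = 2*(-5.9974)^2 - 7*(-5.9974) - 6 = 107.9194
Step 2: Evaluate g(x).
g(-5.9974) = 8*-5.9974 - 1 = -48.9792
Step 3: Compute Lagrangian.
L = 107.9194 + 7*-48.9792 = -234.935


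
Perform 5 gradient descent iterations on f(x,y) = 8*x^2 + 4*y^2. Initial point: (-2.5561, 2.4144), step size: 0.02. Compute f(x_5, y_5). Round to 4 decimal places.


Gradient descent on f(x,y) = 8*x^2 + 4*y^2.
Starting point: (-2.5561, 2.4144), alpha = 0.02
Step 1: grad_x = 2*8*-2.5561 = -40.8976, grad_y = 2*4*2.4144 = 19.3152
  x_1 = -2.5561 - 0.02*-40.8976 = -1.7381
  y_1 = 2.4144 - 0.02*19.3152 = 2.0281
Step 2: grad_x = 2*8*-1.7381 = -27.8104, grad_y = 2*4*2.0281 = 16.2248
  x_2 = -1.7381 - 0.02*-27.8104 = -1.1819
  y_2 = 2.0281 - 0.02*16.2248 = 1.7036
Step 3: grad_x = 2*8*-1.1819 = -18.9111, grad_y = 2*4*1.7036 = 13.6288
  x_3 = -1.1819 - 0.02*-18.9111 = -0.8037
  y_3 = 1.7036 - 0.02*13.6288 = 1.431
Step 4: grad_x = 2*8*-0.8037 = -12.8595, grad_y = 2*4*1.431 = 11.4482
  x_4 = -0.8037 - 0.02*-12.8595 = -0.5465
  y_4 = 1.431 - 0.02*11.4482 = 1.2021
Step 5: grad_x = 2*8*-0.5465 = -8.7445, grad_y = 2*4*1.2021 = 9.6165
  x_5 = -0.5465 - 0.02*-8.7445 = -0.3716
  y_5 = 1.2021 - 0.02*9.6165 = 1.0097
f(-0.3716, 1.0097) = 8*(-0.3716)^2 + 4*1.0097^2 = 5.1832


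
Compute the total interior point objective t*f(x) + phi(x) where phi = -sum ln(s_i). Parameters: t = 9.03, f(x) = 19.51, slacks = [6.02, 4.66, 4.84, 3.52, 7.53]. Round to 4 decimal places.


Step 1: Compute log-barrier.
ln values: [1.7951, 1.539, 1.5769, 1.2585, 2.0189]
phi = -(1.7951 + 1.539 + 1.5769 + 1.2585 + 2.0189) = -8.1884
Step 2: Compute augmented objective.
t*f(x) = 9.03*19.51 = 176.1753
Total = 176.1753 - 8.1884 = 167.9869


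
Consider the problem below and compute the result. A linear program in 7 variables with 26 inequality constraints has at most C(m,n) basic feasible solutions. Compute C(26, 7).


Each vertex corresponds to some choice of n active constraints out of m, so the number of vertices is at most C(m, n) = m! / (n!(m-n)!).
m = 26, n = 7
Numerator: 26 * 25 * 24 * 23 * 22 * 21 * 20
Denominator: 7! = 5040
C(26, 7) = 657800


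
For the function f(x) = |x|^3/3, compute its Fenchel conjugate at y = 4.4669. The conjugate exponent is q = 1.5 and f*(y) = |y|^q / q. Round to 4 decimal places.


The conjugate exponent q satisfies 1/p + 1/q = 1.
p = 3, so q = 3/(3 - 1) = 1.5
|y|^q = 4.4669^1.5 = 9.4408
f*(4.4669) = 9.4408 / 1.5 = 6.2939


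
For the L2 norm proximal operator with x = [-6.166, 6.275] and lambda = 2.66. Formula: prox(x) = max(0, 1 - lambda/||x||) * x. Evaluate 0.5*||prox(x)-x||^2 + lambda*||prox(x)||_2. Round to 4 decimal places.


Step 1: Compute ||x||.
||x|| = 8.7975
Step 2: Compute scaling factor.
scale = max(0, 1 - 2.66/8.7975) = 0.6976
Step 3: prox(x) = [-4.3016, 4.3777]
||prox(x)|| = 6.1375
Step 4: Proximal objective.
0.5*||prox-x||^2 = 3.5378
lambda*||prox|| = 16.3258
Total = 19.8634


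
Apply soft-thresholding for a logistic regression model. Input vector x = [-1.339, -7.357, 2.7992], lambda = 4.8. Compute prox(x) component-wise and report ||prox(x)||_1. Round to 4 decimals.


Soft-thresholding with lambda = 4.8:
prox(-1.339) = sign(-1.339)*max(|-1.339| - 4.8, 0) = 0.0
prox(-7.357) = sign(-7.357)*max(|-7.357| - 4.8, 0) = -2.557
prox(2.7992) = sign(2.7992)*max(|2.7992| - 4.8, 0) = 0.0
prox(x) = [0.0, -2.557, 0.0]
||prox(x)||_1 = 0.0 + 2.557 + 0.0 = 2.557


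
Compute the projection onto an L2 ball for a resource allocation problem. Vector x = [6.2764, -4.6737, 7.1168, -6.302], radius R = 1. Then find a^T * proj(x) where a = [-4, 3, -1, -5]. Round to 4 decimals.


Step 1: Compute ||x|| (intermediates to 6 decimals).
||x|| = sqrt(6.2764^2 + (-4.6737)^2 + 7.1168^2 + (-6.302)^2) = 12.312624
Step 2: Project.
Since ||x|| > R, scale = R/||x|| = 1/12.312624 = 0.081217, proj(x) = scale * x
proj(x) = [0.50975, -0.379584, 0.578005, -0.51183]
Step 3: Dot product.
a^T * proj(x) = -4*0.50975 + 3*(-0.379584) - 1*0.578005 - 5*(-0.51183) = -1.1966


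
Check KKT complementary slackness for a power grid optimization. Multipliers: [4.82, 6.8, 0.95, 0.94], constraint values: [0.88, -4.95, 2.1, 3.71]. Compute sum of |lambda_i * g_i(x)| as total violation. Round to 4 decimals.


KKT complementary slackness check:
lambda_1 * g_1 = 4.82 * 0.88 = 4.2416
lambda_2 * g_2 = 6.8 * -4.95 = -33.66
lambda_3 * g_3 = 0.95 * 2.1 = 1.995
lambda_4 * g_4 = 0.94 * 3.71 = 3.4874
Total violation = 4.2416 + 33.66 + 1.995 + 3.4874 = 43.384


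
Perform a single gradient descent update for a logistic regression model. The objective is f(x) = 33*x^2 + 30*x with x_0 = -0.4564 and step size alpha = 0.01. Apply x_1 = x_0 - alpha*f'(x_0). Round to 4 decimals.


We compute the gradient at x_0 and apply the update.
f'(x) = 66*x + 30
f'(-0.4564) = 66*-0.4564 + 30 = -0.1224
x_1 = -0.4564 - 0.01*-0.1224 = -0.4552


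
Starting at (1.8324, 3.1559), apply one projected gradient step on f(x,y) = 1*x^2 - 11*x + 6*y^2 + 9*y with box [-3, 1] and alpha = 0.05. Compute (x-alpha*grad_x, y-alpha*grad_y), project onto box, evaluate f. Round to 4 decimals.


Step 1: Compute gradient at (1.8324, 3.1559).
grad_x = 2*1*1.8324 - 11 = -7.3352
grad_y = 2*6*3.1559 + 9 = 46.8708
Step 2: Gradient step.
x_raw = 1.8324 - 0.05*-7.3352 = 2.1992
y_raw = 3.1559 - 0.05*46.8708 = 0.8124
Step 3: Project onto [-3, 1].
x_proj = clip(2.1992) = 1.0
y_proj = clip(0.8124) = 0.8124
Step 4: Evaluate f.
f(1.0, 0.8124) = 1.2708


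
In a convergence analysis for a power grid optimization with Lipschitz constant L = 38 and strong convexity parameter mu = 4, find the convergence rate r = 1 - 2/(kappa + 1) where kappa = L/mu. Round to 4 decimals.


Step 1: Compute the condition number.
kappa = L/mu = 38/4 = 9.5
Step 2: Compute the convergence rate.
r = 1 - 2/(kappa + 1) = 1 - 2*mu/(L + mu) = (L - mu)/(L + mu) = 34/42 = 0.8095


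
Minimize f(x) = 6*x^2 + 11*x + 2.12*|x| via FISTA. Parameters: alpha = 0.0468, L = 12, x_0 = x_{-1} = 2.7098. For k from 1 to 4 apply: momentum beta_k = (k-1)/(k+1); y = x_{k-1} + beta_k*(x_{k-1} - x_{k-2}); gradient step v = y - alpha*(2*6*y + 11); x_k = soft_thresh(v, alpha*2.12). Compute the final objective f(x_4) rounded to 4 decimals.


FISTA on f(x) = 6*x^2 + 11*x + 2.12*|x|
L = 12, alpha = 0.0468
Iteration 1: beta = 0.0, y = 2.7098 + 0.0*(2.7098 - 2.7098) = 2.7098
  grad(y) = 43.5176, v = y - alpha*grad = 0.6732
  prox(v) = soft_thresh(0.6732, 0.0992) = 0.574
Iteration 2: beta = 0.3333, y = 0.574 + 0.3333*(0.574 - 2.7098) = -0.138
  grad(y) = 9.3442, v = y - alpha*grad = -0.5753
  prox(v) = soft_thresh(-0.5753, 0.0992) = -0.4761
Iteration 3: beta = 0.5, y = -0.4761 + 0.5*(-0.4761 - 0.574) = -1.0011
  grad(y) = -1.0132, v = y - alpha*grad = -0.9537
  prox(v) = soft_thresh(-0.9537, 0.0992) = -0.8545
Iteration 4: beta = 0.6, y = -0.8545 + 0.6*(-0.8545 + 0.4761) = -1.0815
  grad(y) = -1.978, v = y - alpha*grad = -0.9889
  prox(v) = soft_thresh(-0.9889, 0.0992) = -0.8897
f(x_4) = 6*(-0.8897)^2 + 11*(-0.8897) + 2.12*|-0.8897| = -3.1511


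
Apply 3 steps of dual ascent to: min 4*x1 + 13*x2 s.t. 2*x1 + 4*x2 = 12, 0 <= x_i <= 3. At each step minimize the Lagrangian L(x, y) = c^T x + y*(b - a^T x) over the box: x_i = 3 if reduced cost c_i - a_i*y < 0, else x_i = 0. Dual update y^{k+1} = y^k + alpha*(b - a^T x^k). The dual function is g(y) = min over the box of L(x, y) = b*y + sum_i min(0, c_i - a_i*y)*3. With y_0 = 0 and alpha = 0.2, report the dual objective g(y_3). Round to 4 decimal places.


Dual ascent for LP: min 4*x1 + 13*x2, 2*x1 + 4*x2 = 12, 0 <= x_i <= 3
Step 1: y^k = 0.0, reduced costs: (4.0, 13.0)
  x^k = (0.0, 0.0), subgradient = b - a^T x = 12.0
  y^{k+1} = 0.0 + 0.2*12.0 = 2.4
Step 2: y^k = 2.4, reduced costs: (-0.8, 3.4)
  x^k = (3.0, 0.0), subgradient = b - a^T x = 6.0
  y^{k+1} = 2.4 + 0.2*6.0 = 3.6
Step 3: y^k = 3.6, reduced costs: (-3.2, -1.4)
  x^k = (3.0, 3.0), subgradient = b - a^T x = -6.0
  y^{k+1} = 3.6 + 0.2*-6.0 = 2.4
Dual objective at y_3 = 2.4: reduced costs (-0.8, 3.4), box minimizer x = (3.0, 0.0)
g(y_3) = b*y + (c1 - a1*y)*x1 + (c2 - a2*y)*x2 = 12*2.4 + (-0.8)*3.0 + 3.4*0.0 = 28.8 - 2.4 + 0.0 = 26.4


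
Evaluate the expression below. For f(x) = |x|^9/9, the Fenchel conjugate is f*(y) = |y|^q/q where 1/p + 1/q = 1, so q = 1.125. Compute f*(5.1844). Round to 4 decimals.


The conjugate exponent q satisfies 1/p + 1/q = 1.
p = 9, so q = 9/(9 - 1) = 1.125
|y|^q = 5.1844^1.125 = 6.3685
f*(5.1844) = 6.3685 / 1.125 = 5.6609


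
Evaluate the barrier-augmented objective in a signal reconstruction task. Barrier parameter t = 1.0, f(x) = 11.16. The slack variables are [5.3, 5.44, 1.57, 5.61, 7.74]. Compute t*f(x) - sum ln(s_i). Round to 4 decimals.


Step 1: Compute log-barrier.
ln values: [1.6677, 1.6938, 0.4511, 1.7246, 2.0464]
phi = -(1.6677 + 1.6938 + 0.4511 + 1.7246 + 2.0464) = -7.5835
Step 2: Compute augmented objective.
t*f(x) = 1.0*11.16 = 11.16
Total = 11.16 - 7.5835 = 3.5765


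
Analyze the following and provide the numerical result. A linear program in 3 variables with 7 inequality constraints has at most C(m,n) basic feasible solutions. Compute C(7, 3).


Each vertex corresponds to some choice of n active constraints out of m, so the number of vertices is at most C(m, n) = m! / (n!(m-n)!).
m = 7, n = 3
Numerator: 7 * 6 * 5
Denominator: 3! = 6
C(7, 3) = 35


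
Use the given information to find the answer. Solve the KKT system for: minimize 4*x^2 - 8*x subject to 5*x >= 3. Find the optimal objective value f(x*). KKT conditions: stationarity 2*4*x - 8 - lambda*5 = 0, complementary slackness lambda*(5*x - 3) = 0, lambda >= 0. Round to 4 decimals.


Step 1: Try lambda = 0 (constraint inactive).
Stationarity: 2*4*x - 8 = 0
x* = 8/(2*4) = 1.0
Check constraint: 5*1.0 = 5.0 >= 3 -- satisfied.
Step 2: Compute optimal value.
f(x*) = 4*1.0^2 - 8*1.0 = -4.0


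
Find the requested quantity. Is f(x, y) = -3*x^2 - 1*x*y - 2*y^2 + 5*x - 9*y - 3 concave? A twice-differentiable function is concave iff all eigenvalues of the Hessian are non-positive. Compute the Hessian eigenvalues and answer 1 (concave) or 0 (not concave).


The Hessian of f(x,y) = -3*x^2 - 1*x*y - 2*y^2 + 5*x - 9*y - 3 is:
H = [[-6, -1], [-1, -4]]
Trace = -6 - 4 = -10
Determinant = -6*-4 - (-1)^2 = 23
Discriminant = (-10)^2 - 4*23 = 8.0
Eigenvalues: lambda_1 = -6.4142, lambda_2 = -3.5858
The function is concave.

1


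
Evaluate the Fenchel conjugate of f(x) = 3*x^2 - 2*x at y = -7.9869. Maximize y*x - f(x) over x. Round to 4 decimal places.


f*(y) = sup_x {y*x - a*x^2 - b*x} = sup_x {(y-b)*x - a*x^2}
FOC: (y - b) - 2a*x = 0 => x* = (y - b)/(2a)
x* = (-7.9869 + 2)/(2*3) = -0.9978
f*(-7.9869) = (y-b)^2/(4a) = (-7.9869 + 2)^2/(4*3)
= 35.843/12 = 2.9869


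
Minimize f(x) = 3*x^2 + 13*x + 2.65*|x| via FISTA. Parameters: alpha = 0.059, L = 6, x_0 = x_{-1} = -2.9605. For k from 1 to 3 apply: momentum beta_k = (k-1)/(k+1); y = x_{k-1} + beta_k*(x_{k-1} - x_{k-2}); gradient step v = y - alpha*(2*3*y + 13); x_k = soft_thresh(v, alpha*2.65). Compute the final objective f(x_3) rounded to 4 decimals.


FISTA on f(x) = 3*x^2 + 13*x + 2.65*|x|
L = 6, alpha = 0.059
Iteration 1: beta = 0.0, y = -2.9605 + 0.0*(-2.9605 + 2.9605) = -2.9605
  grad(y) = -4.763, v = y - alpha*grad = -2.6795
  prox(v) = soft_thresh(-2.6795, 0.1564) = -2.5231
Iteration 2: beta = 0.3333, y = -2.5231 + 0.3333*(-2.5231 + 2.9605) = -2.3773
  grad(y) = -1.2641, v = y - alpha*grad = -2.3028
  prox(v) = soft_thresh(-2.3028, 0.1564) = -2.1464
Iteration 3: beta = 0.5, y = -2.1464 + 0.5*(-2.1464 + 2.5231) = -1.9581
  grad(y) = 1.2517, v = y - alpha*grad = -2.0319
  prox(v) = soft_thresh(-2.0319, 0.1564) = -1.8756
f(x_3) = 3*(-1.8756)^2 + 13*(-1.8756) + 2.65*|-1.8756| = -8.8589


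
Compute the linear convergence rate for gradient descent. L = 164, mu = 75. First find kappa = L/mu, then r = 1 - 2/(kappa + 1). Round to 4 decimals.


Step 1: Compute the condition number.
kappa = L/mu = 164/75 = 2.1867
Step 2: Compute the convergence rate.
r = 1 - 2/(kappa + 1) = 1 - 2*mu/(L + mu) = (L - mu)/(L + mu) = 89/239 = 0.3724


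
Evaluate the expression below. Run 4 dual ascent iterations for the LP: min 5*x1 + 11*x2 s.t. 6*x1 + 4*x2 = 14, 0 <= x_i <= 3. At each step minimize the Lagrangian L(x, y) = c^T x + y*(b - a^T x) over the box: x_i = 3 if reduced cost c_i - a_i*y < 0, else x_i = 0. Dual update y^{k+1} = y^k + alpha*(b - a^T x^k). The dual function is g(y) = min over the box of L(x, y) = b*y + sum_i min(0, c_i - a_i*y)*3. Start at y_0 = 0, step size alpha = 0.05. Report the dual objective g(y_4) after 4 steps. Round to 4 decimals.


Dual ascent for LP: min 5*x1 + 11*x2, 6*x1 + 4*x2 = 14, 0 <= x_i <= 3
Step 1: y^k = 0.0, reduced costs: (5.0, 11.0)
  x^k = (0.0, 0.0), subgradient = b - a^T x = 14.0
  y^{k+1} = 0.0 + 0.05*14.0 = 0.7
Step 2: y^k = 0.7, reduced costs: (0.8, 8.2)
  x^k = (0.0, 0.0), subgradient = b - a^T x = 14.0
  y^{k+1} = 0.7 + 0.05*14.0 = 1.4
Step 3: y^k = 1.4, reduced costs: (-3.4, 5.4)
  x^k = (3.0, 0.0), subgradient = b - a^T x = -4.0
  y^{k+1} = 1.4 + 0.05*-4.0 = 1.2
Step 4: y^k = 1.2, reduced costs: (-2.2, 6.2)
  x^k = (3.0, 0.0), subgradient = b - a^T x = -4.0
  y^{k+1} = 1.2 + 0.05*-4.0 = 1.0
Dual objective at y_4 = 1.0: reduced costs (-1.0, 7.0), box minimizer x = (3.0, 0.0)
g(y_4) = b*y + (c1 - a1*y)*x1 + (c2 - a2*y)*x2 = 14*1.0 + (-1.0)*3.0 + 7.0*0.0 = 14.0 - 3.0 + 0.0 = 11.0


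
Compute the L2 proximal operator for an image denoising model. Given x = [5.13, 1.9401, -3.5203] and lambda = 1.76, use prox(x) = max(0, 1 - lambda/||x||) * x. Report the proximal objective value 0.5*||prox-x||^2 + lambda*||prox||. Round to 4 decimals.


Step 1: Compute ||x||.
||x|| = 6.5172
Step 2: Compute scaling factor.
scale = max(0, 1 - 1.76/6.5172) = 0.7299
Step 3: prox(x) = [3.7446, 1.4162, -2.5696]
||prox(x)|| = 4.7572
Step 4: Proximal objective.
0.5*||prox-x||^2 = 1.5488
lambda*||prox|| = 8.3727
Total = 9.9214


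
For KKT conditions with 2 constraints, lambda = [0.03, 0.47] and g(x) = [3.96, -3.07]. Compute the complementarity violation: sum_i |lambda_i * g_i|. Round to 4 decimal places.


KKT complementary slackness check:
lambda_1 * g_1 = 0.03 * 3.96 = 0.1188
lambda_2 * g_2 = 0.47 * -3.07 = -1.4429
Total violation = 0.1188 + 1.4429 = 1.5617


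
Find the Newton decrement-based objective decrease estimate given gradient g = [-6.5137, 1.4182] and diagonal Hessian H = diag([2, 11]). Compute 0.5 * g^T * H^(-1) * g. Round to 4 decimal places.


Step 1: H is diagonal, so H^(-1) * g = [-3.2569, 0.1289].
Step 2: g^T H^(-1) g = sum_i g_i^2 / H_ii
  = (-6.5137)^2/2 + (1.4182)^2/11
  = 21.2141 + 0.1828 = 21.397
Step 3: Objective decrease = 0.5 * g^T H^(-1) g = 10.6985


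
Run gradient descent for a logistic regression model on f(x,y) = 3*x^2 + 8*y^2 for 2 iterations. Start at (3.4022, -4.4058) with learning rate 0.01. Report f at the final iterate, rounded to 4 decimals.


Gradient descent on f(x,y) = 3*x^2 + 8*y^2.
Starting point: (3.4022, -4.4058), alpha = 0.01
Step 1: grad_x = 2*3*3.4022 = 20.4132, grad_y = 2*8*-4.4058 = -70.4928
  x_1 = 3.4022 - 0.01*20.4132 = 3.1981
  y_1 = -4.4058 - 0.01*-70.4928 = -3.7009
Step 2: grad_x = 2*3*3.1981 = 19.1884, grad_y = 2*8*-3.7009 = -59.214
  x_2 = 3.1981 - 0.01*19.1884 = 3.0062
  y_2 = -3.7009 - 0.01*-59.214 = -3.1087
f(3.0062, -3.1087) = 3*3.0062^2 + 8*(-3.1087)^2 = 104.4252


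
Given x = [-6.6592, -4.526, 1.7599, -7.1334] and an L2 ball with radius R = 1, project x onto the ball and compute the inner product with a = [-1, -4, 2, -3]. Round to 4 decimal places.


Step 1: Compute ||x|| (intermediates to 6 decimals).
||x|| = sqrt((-6.6592)^2 + (-4.526)^2 + 1.7599^2 + (-7.1334)^2) = 10.900104
Step 2: Project.
Since ||x|| > R, scale = R/||x|| = 1/10.900104 = 0.091742, proj(x) = scale * x
proj(x) = [-0.610928, -0.415224, 0.161457, -0.654432]
Step 3: Dot product.
a^T * proj(x) = -1*(-0.610928) - 4*(-0.415224) + 2*0.161457 - 3*(-0.654432) = 4.558


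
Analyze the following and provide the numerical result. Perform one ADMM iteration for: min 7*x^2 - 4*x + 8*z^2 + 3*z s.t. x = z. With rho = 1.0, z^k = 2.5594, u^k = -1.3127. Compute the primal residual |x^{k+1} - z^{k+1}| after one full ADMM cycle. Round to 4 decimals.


ADMM iteration with rho = 1.0, z^k = 2.5594, u^k = -1.3127
Step 1: x-update.
Minimize 7*x^2 - 4*x + (1.0/2)*(x - 2.5594 - 1.3127)^2
FOC: (2*7 + 1.0)*x = 4 + 1.0*(2.5594 + 1.3127)
x^{k+1} = 0.5248
Step 2: z-update.
Minimize 8*z^2 + 3*z + (1.0/2)*(0.5248 - z - 1.3127)^2
FOC: (2*8 + 1.0)*z = -3 + 1.0*(0.5248 - 1.3127)
z^{k+1} = -0.2228
Step 3: u-update.
u^{k+1} = -1.3127 + 0.5248 + 0.2228 = -0.5651
Step 4: Primal residual = |0.5248 + 0.2228| = 0.7476


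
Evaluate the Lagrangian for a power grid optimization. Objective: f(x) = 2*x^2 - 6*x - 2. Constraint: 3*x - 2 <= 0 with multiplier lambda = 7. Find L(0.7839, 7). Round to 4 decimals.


Step 1: Evaluate f(x).
f(0.7839) = 2*0.7839^2 - 6*0.7839 - 2 = -5.4744
Step 2: Evaluate g(x).
g(0.7839) = 3*0.7839 - 2 = 0.3517
Step 3: Compute Lagrangian.
L = -5.4744 + 7*0.3517 = -3.0125


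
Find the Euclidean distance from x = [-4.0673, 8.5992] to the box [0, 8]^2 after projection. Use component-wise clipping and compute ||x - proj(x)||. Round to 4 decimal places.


Project each component onto [0, 8].
clip(-4.0673) = 0.0, clip(8.5992) = 8.0
Projection = [0.0, 8.0]
Squared diffs: [16.5429, 0.359]
Distance = sqrt(16.9019) = 4.1112


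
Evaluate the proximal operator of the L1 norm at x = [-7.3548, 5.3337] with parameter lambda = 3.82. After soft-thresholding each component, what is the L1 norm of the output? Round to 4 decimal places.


Soft-thresholding with lambda = 3.82:
prox(-7.3548) = sign(-7.3548)*max(|-7.3548| - 3.82, 0) = -3.5348
prox(5.3337) = sign(5.3337)*max(|5.3337| - 3.82, 0) = 1.5137
prox(x) = [-3.5348, 1.5137]
||prox(x)||_1 = 3.5348 + 1.5137 = 5.0485


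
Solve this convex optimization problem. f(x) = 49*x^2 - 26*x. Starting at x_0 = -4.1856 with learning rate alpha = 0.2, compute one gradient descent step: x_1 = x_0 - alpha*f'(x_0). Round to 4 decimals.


We compute the gradient at x_0 and apply the update.
f'(x) = 98*x - 26
f'(-4.1856) = 98*-4.1856 - 26 = -436.1888
x_1 = -4.1856 - 0.2*-436.1888 = 83.0522


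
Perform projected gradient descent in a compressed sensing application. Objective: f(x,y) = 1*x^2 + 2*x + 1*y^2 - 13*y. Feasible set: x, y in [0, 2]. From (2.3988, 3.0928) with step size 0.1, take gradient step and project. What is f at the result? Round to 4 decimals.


Step 1: Compute gradient at (2.3988, 3.0928).
grad_x = 2*1*2.3988 + 2 = 6.7976
grad_y = 2*1*3.0928 - 13 = -6.8144
Step 2: Gradient step.
x_raw = 2.3988 - 0.1*6.7976 = 1.719
y_raw = 3.0928 - 0.1*-6.8144 = 3.7742
Step 3: Project onto [0, 2].
x_proj = clip(1.719) = 1.719
y_proj = clip(3.7742) = 2.0
Step 4: Evaluate f.
f(1.719, 2.0) = -15.6068


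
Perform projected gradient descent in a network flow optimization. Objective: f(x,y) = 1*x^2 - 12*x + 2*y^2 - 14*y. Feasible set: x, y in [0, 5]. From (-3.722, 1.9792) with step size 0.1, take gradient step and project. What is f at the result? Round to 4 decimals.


Step 1: Compute gradient at (-3.722, 1.9792).
grad_x = 2*1*-3.722 - 12 = -19.444
grad_y = 2*2*1.9792 - 14 = -6.0832
Step 2: Gradient step.
x_raw = -3.722 - 0.1*-19.444 = -1.7776
y_raw = 1.9792 - 0.1*-6.0832 = 2.5875
Step 3: Project onto [0, 5].
x_proj = clip(-1.7776) = 0.0
y_proj = clip(2.5875) = 2.5875
Step 4: Evaluate f.
f(0.0, 2.5875) = -22.8348


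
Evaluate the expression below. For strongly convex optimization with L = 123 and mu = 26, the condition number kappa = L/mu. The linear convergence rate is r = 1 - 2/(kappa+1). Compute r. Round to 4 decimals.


Step 1: Compute the condition number.
kappa = L/mu = 123/26 = 4.7308
Step 2: Compute the convergence rate.
r = 1 - 2/(kappa + 1) = 1 - 2*mu/(L + mu) = (L - mu)/(L + mu) = 97/149 = 0.651


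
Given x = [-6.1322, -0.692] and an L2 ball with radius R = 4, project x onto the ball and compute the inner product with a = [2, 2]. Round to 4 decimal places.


Step 1: Compute ||x|| (intermediates to 6 decimals).
||x|| = sqrt((-6.1322)^2 + (-0.692)^2) = 6.171122
Step 2: Project.
Since ||x|| > R, scale = R/||x|| = 4/6.171122 = 0.64818, proj(x) = scale * x
proj(x) = [-3.974769, -0.448541]
Step 3: Dot product.
a^T * proj(x) = 2*(-3.974769) + 2*(-0.448541) = -8.8466


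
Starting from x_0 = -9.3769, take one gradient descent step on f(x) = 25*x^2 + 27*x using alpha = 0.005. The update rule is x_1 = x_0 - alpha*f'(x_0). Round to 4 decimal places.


We compute the gradient at x_0 and apply the update.
f'(x) = 50*x + 27
f'(-9.3769) = 50*-9.3769 + 27 = -441.845
x_1 = -9.3769 - 0.005*-441.845 = -7.1677


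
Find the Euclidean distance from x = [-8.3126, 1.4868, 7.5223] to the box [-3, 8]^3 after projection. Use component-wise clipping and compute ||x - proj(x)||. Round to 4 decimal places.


Project each component onto [-3, 8].
clip(-8.3126) = -3.0, clip(1.4868) = 1.4868, clip(7.5223) = 7.5223
Projection = [-3.0, 1.4868, 7.5223]
Squared diffs: [28.2237, 0.0, 0.0]
Distance = sqrt(28.2237) = 5.3126


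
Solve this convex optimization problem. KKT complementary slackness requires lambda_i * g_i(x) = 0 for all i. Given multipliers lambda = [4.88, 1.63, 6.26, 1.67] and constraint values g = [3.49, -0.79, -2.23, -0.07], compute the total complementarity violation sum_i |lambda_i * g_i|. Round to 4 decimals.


KKT complementary slackness check:
lambda_1 * g_1 = 4.88 * 3.49 = 17.0312
lambda_2 * g_2 = 1.63 * -0.79 = -1.2877
lambda_3 * g_3 = 6.26 * -2.23 = -13.9598
lambda_4 * g_4 = 1.67 * -0.07 = -0.1169
Total violation = 17.0312 + 1.2877 + 13.9598 + 0.1169 = 32.3956


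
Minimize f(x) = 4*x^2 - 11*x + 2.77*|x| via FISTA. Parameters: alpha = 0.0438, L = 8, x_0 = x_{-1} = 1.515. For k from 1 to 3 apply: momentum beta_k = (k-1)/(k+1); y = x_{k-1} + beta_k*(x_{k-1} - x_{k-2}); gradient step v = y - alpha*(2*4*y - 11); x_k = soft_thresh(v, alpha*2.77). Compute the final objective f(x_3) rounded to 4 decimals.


FISTA on f(x) = 4*x^2 - 11*x + 2.77*|x|
L = 8, alpha = 0.0438
Iteration 1: beta = 0.0, y = 1.515 + 0.0*(1.515 - 1.515) = 1.515
  grad(y) = 1.12, v = y - alpha*grad = 1.4659
  prox(v) = soft_thresh(1.4659, 0.1213) = 1.3446
Iteration 2: beta = 0.3333, y = 1.3446 + 0.3333*(1.3446 - 1.515) = 1.2878
  grad(y) = -0.6974, v = y - alpha*grad = 1.3184
  prox(v) = soft_thresh(1.3184, 0.1213) = 1.197
Iteration 3: beta = 0.5, y = 1.197 + 0.5*(1.197 - 1.3446) = 1.1233
  grad(y) = -2.0139, v = y - alpha*grad = 1.2115
  prox(v) = soft_thresh(1.2115, 0.1213) = 1.0901
f(x_3) = 4*1.0901^2 - 11*1.0901 + 2.77*|1.0901| = -4.2182


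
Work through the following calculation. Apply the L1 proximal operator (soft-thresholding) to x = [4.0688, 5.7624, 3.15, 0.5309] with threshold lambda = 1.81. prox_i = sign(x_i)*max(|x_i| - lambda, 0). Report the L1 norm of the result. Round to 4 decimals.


Soft-thresholding with lambda = 1.81:
prox(4.0688) = sign(4.0688)*max(|4.0688| - 1.81, 0) = 2.2588
prox(5.7624) = sign(5.7624)*max(|5.7624| - 1.81, 0) = 3.9524
prox(3.15) = sign(3.15)*max(|3.15| - 1.81, 0) = 1.34
prox(0.5309) = sign(0.5309)*max(|0.5309| - 1.81, 0) = 0.0
prox(x) = [2.2588, 3.9524, 1.34, 0.0]
||prox(x)||_1 = 2.2588 + 3.9524 + 1.34 + 0.0 = 7.5512
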